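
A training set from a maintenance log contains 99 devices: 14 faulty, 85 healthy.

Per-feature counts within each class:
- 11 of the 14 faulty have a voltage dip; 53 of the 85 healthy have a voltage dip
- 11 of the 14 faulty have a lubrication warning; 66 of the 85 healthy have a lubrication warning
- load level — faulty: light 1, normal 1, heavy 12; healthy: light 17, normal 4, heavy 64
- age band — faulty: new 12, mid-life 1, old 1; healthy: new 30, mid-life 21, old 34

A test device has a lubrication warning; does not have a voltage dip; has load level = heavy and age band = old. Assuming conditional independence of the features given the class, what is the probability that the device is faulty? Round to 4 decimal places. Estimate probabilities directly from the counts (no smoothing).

0.0189

faulty: (14/99) × (3/14) × (11/14) × (12/14) × (1/14) ≈ 0.00145773
healthy: (85/99) × (32/85) × (66/85) × (64/85) × (34/85) ≈ 0.0755894
P(faulty | x) = 0.00145773 / 0.07704713 ≈ 0.0189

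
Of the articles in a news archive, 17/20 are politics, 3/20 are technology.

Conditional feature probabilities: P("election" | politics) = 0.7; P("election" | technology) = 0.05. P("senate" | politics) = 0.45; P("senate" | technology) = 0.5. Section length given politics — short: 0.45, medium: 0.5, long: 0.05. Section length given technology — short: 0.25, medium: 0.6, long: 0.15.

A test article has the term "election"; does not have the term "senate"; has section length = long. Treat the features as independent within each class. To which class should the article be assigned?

politics

politics: 0.85 × 0.7 × (1−0.45) × 0.05 = 0.0163625
technology: 0.15 × 0.05 × (1−0.5) × 0.15 = 0.0005625
Highest score → politics.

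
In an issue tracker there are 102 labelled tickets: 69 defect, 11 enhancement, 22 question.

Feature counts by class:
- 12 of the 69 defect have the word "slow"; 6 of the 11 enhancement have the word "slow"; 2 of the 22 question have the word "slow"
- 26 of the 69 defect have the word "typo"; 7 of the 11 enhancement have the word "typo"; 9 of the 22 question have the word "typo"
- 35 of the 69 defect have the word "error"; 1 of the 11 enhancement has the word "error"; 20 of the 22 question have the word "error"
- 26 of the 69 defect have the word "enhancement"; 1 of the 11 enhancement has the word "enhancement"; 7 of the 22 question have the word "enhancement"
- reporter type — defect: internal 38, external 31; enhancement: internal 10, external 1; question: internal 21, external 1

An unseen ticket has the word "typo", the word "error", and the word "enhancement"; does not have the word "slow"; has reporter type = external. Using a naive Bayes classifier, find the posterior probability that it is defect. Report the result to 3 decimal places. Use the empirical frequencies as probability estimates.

0.944

defect: (69/102) × (57/69) × (26/69) × (35/69) × (26/69) × (31/69) ≈ 0.0180823
enhancement: (11/102) × (5/11) × (7/11) × (1/11) × (1/11) × (1/11) ≈ 0.0000234367
question: (22/102) × (20/22) × (9/22) × (20/22) × (7/22) × (1/22) ≈ 0.00105465
P(defect | x) = 0.0180823 / 0.0191603867 ≈ 0.944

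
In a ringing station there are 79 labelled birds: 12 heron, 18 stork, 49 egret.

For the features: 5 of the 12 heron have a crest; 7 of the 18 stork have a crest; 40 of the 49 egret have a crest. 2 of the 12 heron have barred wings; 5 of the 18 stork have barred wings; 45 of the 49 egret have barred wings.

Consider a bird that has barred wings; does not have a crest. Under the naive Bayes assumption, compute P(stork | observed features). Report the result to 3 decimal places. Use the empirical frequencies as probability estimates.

0.245

heron: (12/79) × (7/12) × (2/12) ≈ 0.0147679
stork: (18/79) × (11/18) × (5/18) ≈ 0.0386779
egret: (49/79) × (9/49) × (45/49) ≈ 0.104624
P(stork | x) = 0.0386779 / 0.1580698 ≈ 0.245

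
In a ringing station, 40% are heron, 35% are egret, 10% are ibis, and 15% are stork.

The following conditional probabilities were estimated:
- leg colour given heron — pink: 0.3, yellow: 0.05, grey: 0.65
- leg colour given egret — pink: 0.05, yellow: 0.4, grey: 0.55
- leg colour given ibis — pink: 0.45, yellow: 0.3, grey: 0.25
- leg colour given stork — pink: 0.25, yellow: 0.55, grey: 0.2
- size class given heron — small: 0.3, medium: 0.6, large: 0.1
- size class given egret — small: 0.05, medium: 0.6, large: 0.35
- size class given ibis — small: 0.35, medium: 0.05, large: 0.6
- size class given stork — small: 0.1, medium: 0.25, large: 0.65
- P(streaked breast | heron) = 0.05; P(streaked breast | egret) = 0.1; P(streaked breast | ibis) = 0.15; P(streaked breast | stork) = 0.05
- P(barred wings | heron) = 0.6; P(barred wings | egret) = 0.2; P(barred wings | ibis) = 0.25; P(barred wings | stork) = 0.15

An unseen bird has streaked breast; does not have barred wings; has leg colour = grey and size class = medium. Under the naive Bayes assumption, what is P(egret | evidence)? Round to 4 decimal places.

0.7208

heron: 0.4 × 0.65 × 0.6 × 0.05 × (1−0.6) = 0.00312
egret: 0.35 × 0.55 × 0.6 × 0.1 × (1−0.2) = 0.00924
ibis: 0.1 × 0.25 × 0.05 × 0.15 × (1−0.25) = 0.000140625
stork: 0.15 × 0.2 × 0.25 × 0.05 × (1−0.15) = 0.00031875
P(egret | x) = 0.00924 / 0.012819375 ≈ 0.7208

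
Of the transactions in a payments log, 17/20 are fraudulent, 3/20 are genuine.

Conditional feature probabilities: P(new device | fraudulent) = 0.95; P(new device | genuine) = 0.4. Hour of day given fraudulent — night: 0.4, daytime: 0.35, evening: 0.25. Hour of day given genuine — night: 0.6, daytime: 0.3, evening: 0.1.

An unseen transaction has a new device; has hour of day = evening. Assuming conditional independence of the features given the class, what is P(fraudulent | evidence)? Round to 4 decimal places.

0.9711

fraudulent: 0.85 × 0.95 × 0.25 = 0.201875
genuine: 0.15 × 0.4 × 0.1 = 0.006
P(fraudulent | x) = 0.201875 / 0.207875 ≈ 0.9711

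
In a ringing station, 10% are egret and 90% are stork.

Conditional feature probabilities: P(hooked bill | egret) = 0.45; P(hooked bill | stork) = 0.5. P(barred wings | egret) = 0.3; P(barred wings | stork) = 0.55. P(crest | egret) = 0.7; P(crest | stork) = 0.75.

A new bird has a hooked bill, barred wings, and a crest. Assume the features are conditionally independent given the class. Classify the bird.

stork

egret: 0.1 × 0.45 × 0.3 × 0.7 = 0.00945
stork: 0.9 × 0.5 × 0.55 × 0.75 = 0.185625
Highest score → stork.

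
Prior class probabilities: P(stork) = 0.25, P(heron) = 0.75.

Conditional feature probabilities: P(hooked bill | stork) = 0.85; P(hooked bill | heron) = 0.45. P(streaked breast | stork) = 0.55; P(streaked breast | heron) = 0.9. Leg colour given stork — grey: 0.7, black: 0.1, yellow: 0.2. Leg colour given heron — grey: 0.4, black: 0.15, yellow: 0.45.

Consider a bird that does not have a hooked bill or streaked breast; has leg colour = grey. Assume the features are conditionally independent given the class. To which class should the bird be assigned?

heron

stork: 0.25 × (1−0.85) × (1−0.55) × 0.7 = 0.0118125
heron: 0.75 × (1−0.45) × (1−0.9) × 0.4 = 0.0165
Highest score → heron.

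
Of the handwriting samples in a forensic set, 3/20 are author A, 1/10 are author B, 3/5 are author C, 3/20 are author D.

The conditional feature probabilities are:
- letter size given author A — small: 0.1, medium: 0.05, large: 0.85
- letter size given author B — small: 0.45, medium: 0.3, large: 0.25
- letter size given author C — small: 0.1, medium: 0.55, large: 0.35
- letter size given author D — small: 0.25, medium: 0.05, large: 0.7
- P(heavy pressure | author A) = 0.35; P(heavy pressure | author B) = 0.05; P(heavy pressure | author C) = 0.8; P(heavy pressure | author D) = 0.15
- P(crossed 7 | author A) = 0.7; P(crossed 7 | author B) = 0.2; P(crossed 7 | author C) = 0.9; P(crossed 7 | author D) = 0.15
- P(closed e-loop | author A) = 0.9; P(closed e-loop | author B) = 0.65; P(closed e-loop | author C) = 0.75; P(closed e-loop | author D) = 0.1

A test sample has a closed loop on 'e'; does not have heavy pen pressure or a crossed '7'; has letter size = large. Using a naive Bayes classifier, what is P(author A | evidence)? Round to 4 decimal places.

0.4922

author A: 0.15 × 0.85 × (1−0.35) × (1−0.7) × 0.9 = 0.02237625
author B: 0.1 × 0.25 × (1−0.05) × (1−0.2) × 0.65 = 0.01235
author C: 0.6 × 0.35 × (1−0.8) × (1−0.9) × 0.75 = 0.00315
author D: 0.15 × 0.7 × (1−0.15) × (1−0.15) × 0.1 = 0.00758625
P(author A | x) = 0.02237625 / 0.0454625 ≈ 0.4922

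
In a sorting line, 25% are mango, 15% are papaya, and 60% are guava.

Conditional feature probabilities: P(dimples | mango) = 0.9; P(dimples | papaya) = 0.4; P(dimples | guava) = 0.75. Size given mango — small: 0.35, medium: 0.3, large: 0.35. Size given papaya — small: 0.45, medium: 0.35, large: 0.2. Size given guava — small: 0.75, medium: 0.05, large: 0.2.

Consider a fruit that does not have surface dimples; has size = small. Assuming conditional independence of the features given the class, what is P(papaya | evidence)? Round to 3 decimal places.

0.250

mango: 0.25 × (1−0.9) × 0.35 = 0.00875
papaya: 0.15 × (1−0.4) × 0.45 = 0.0405
guava: 0.6 × (1−0.75) × 0.75 = 0.1125
P(papaya | x) = 0.0405 / 0.16175 ≈ 0.250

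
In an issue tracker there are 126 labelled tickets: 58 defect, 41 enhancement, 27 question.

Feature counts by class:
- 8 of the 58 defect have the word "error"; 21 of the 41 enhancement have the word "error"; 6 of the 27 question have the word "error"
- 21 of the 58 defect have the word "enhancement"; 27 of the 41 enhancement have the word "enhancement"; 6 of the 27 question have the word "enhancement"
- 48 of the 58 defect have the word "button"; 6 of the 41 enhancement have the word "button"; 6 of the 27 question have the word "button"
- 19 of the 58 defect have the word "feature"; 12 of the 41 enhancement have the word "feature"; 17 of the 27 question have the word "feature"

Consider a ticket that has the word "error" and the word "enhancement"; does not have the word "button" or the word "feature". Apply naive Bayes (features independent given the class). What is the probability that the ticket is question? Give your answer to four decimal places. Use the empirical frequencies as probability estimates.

0.0423

defect: (58/126) × (8/58) × (21/58) × (10/58) × (39/58) ≈ 0.00266514
enhancement: (41/126) × (21/41) × (27/41) × (35/41) × (29/41) ≈ 0.0662715
question: (27/126) × (6/27) × (6/27) × (21/27) × (10/27) ≈ 0.00304832
P(question | x) = 0.00304832 / 0.07198496 ≈ 0.0423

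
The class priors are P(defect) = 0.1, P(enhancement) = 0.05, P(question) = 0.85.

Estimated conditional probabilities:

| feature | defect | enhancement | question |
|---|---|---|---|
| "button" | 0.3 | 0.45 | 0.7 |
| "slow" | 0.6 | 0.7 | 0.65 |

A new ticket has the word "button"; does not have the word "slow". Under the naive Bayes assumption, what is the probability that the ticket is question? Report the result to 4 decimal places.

0.9174

defect: 0.1 × 0.3 × (1−0.6) = 0.012
enhancement: 0.05 × 0.45 × (1−0.7) = 0.00675
question: 0.85 × 0.7 × (1−0.65) = 0.20825
P(question | x) = 0.20825 / 0.227 ≈ 0.9174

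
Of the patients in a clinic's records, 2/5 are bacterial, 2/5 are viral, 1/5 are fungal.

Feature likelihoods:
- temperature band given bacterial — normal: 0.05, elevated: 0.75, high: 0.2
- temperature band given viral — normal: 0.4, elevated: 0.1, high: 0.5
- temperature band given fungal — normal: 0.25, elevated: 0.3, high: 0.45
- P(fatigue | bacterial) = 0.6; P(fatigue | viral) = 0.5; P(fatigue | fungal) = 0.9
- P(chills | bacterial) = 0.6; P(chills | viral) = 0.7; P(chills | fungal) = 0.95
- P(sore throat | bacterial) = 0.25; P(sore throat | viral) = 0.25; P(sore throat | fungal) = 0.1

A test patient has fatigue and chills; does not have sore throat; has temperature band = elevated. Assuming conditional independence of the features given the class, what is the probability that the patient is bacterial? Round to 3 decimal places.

0.588

bacterial: 0.4 × 0.75 × 0.6 × 0.6 × (1−0.25) = 0.081
viral: 0.4 × 0.1 × 0.5 × 0.7 × (1−0.25) = 0.0105
fungal: 0.2 × 0.3 × 0.9 × 0.95 × (1−0.1) = 0.04617
P(bacterial | x) = 0.081 / 0.13767 ≈ 0.588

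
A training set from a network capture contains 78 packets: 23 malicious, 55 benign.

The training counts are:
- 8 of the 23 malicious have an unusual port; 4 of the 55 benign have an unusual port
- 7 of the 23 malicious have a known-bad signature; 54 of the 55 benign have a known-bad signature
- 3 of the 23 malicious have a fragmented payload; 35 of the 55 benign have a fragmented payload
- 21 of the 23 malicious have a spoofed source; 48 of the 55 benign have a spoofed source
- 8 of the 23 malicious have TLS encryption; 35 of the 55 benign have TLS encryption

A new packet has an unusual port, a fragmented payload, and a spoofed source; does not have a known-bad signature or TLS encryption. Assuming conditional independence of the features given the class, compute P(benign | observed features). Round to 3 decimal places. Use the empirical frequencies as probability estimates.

0.033

malicious: (23/78) × (8/23) × (16/23) × (3/23) × (21/23) × (15/23) ≈ 0.00554161
benign: (55/78) × (4/55) × (1/55) × (35/55) × (48/55) × (20/55) ≈ 0.000188302
P(benign | x) = 0.000188302 / 0.005729912 ≈ 0.033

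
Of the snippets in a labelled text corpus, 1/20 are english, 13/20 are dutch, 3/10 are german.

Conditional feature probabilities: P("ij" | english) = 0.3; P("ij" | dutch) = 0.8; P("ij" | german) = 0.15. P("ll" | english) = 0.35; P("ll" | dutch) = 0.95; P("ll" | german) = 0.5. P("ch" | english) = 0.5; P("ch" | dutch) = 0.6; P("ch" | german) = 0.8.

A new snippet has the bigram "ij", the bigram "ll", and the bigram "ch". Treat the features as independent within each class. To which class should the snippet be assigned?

dutch

english: 0.05 × 0.3 × 0.35 × 0.5 = 0.002625
dutch: 0.65 × 0.8 × 0.95 × 0.6 = 0.2964
german: 0.3 × 0.15 × 0.5 × 0.8 = 0.018
Highest score → dutch.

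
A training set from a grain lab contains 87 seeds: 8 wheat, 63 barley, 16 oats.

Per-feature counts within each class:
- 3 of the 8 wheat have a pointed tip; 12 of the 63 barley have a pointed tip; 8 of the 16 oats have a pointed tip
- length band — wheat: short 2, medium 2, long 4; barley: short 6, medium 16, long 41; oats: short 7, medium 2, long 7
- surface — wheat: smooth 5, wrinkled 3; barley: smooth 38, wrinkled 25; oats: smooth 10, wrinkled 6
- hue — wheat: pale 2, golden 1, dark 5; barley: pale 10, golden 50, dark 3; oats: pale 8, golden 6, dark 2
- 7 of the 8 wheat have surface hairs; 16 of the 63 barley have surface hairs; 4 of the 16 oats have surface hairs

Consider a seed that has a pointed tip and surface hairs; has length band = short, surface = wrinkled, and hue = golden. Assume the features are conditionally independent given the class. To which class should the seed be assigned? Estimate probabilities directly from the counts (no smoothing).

wheat: (8/87) × (3/8) × (2/8) × (3/8) × (1/8) × (7/8) ≈ 0.000353583
barley: (63/87) × (12/63) × (6/63) × (25/63) × (50/63) × (16/63) ≈ 0.00105071
oats: (16/87) × (8/16) × (7/16) × (6/16) × (6/16) × (4/16) ≈ 0.00141433
Highest score → oats.

oats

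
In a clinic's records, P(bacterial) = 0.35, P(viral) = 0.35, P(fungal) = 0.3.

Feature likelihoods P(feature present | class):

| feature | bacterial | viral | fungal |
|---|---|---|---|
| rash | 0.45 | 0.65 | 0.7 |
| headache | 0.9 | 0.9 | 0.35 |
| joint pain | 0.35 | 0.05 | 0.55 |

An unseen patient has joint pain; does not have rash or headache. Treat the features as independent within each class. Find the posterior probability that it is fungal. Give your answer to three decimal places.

bacterial: 0.35 × (1−0.45) × (1−0.9) × 0.35 = 0.0067375
viral: 0.35 × (1−0.65) × (1−0.9) × 0.05 = 0.0006125
fungal: 0.3 × (1−0.7) × (1−0.35) × 0.55 = 0.032175
P(fungal | x) = 0.032175 / 0.039525 ≈ 0.814

0.814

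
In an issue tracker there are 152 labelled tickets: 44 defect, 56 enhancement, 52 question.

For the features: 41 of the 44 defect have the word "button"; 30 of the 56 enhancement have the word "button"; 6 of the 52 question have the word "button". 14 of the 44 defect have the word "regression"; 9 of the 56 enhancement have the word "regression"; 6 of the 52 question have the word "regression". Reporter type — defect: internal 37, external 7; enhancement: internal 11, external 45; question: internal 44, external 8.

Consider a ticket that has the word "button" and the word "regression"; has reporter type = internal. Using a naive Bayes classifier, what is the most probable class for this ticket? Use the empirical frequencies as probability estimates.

defect: (44/152) × (41/44) × (14/44) × (37/44) ≈ 0.0721713
enhancement: (56/152) × (30/56) × (9/56) × (11/56) ≈ 0.0062307
question: (52/152) × (6/52) × (6/52) × (44/52) ≈ 0.00385394
Highest score → defect.

defect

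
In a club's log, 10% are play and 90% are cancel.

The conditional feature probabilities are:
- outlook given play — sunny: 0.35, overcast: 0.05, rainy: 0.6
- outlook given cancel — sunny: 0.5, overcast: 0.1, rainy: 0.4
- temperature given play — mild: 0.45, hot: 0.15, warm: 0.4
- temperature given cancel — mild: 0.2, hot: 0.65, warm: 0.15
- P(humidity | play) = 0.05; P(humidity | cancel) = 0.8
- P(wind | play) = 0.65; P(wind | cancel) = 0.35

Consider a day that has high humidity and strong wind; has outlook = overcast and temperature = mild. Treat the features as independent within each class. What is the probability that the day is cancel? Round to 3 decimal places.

play: 0.1 × 0.05 × 0.45 × 0.05 × 0.65 = 0.000073125
cancel: 0.9 × 0.1 × 0.2 × 0.8 × 0.35 = 0.00504
P(cancel | x) = 0.00504 / 0.005113125 ≈ 0.986

0.986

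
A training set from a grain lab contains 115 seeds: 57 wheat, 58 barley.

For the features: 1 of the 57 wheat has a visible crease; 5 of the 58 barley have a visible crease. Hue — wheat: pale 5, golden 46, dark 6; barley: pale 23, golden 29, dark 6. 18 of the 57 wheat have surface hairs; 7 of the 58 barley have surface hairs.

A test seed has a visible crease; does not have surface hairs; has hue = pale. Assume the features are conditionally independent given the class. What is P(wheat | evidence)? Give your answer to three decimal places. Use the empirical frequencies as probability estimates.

0.033

wheat: (57/115) × (1/57) × (5/57) × (39/57) ≈ 0.0005219
barley: (58/115) × (5/58) × (23/58) × (51/58) ≈ 0.0151605
P(wheat | x) = 0.0005219 / 0.0156824 ≈ 0.033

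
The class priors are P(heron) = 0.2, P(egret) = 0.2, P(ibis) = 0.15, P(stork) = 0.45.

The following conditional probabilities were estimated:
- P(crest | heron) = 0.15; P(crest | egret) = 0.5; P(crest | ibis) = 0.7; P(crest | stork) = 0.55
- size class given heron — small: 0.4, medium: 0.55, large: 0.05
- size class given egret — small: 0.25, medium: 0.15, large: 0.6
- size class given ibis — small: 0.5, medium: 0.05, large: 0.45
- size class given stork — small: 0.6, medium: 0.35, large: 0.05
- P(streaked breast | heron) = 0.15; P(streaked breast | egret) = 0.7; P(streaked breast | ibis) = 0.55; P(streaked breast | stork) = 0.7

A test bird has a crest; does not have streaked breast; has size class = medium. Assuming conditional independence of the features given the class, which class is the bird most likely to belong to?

heron: 0.2 × 0.15 × 0.55 × (1−0.15) = 0.014025
egret: 0.2 × 0.5 × 0.15 × (1−0.7) = 0.0045
ibis: 0.15 × 0.7 × 0.05 × (1−0.55) = 0.0023625
stork: 0.45 × 0.55 × 0.35 × (1−0.7) = 0.0259875
Highest score → stork.

stork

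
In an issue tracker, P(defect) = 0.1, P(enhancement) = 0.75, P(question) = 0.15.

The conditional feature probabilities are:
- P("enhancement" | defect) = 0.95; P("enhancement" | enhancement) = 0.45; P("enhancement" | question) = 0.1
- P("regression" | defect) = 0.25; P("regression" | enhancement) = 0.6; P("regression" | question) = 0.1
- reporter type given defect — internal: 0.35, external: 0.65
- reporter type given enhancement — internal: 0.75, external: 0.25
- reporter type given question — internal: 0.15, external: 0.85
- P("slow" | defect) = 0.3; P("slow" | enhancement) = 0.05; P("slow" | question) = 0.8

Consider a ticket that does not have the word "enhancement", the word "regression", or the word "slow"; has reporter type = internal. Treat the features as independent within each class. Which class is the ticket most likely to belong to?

defect: 0.1 × (1−0.95) × (1−0.25) × 0.35 × (1−0.3) = 0.00091875
enhancement: 0.75 × (1−0.45) × (1−0.6) × 0.75 × (1−0.05) = 0.1175625
question: 0.15 × (1−0.1) × (1−0.1) × 0.15 × (1−0.8) = 0.003645
Highest score → enhancement.

enhancement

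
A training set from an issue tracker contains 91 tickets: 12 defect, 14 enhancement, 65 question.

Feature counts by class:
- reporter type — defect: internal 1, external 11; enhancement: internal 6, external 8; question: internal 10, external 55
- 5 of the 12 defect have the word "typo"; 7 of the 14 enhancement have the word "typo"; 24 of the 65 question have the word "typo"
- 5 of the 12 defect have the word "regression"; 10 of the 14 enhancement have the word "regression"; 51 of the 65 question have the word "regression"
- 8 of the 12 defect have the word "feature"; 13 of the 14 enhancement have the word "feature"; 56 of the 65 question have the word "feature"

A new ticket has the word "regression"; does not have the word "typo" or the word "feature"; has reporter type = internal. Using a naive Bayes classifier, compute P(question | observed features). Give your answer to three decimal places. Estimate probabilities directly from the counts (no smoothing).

defect: (12/91) × (1/12) × (7/12) × (5/12) × (4/12) ≈ 0.000890313
enhancement: (14/91) × (6/14) × (7/14) × (10/14) × (1/14) ≈ 0.00168199
question: (65/91) × (10/65) × (41/65) × (51/65) × (9/65) ≈ 0.00753035
P(question | x) = 0.00753035 / 0.010102653 ≈ 0.745

0.745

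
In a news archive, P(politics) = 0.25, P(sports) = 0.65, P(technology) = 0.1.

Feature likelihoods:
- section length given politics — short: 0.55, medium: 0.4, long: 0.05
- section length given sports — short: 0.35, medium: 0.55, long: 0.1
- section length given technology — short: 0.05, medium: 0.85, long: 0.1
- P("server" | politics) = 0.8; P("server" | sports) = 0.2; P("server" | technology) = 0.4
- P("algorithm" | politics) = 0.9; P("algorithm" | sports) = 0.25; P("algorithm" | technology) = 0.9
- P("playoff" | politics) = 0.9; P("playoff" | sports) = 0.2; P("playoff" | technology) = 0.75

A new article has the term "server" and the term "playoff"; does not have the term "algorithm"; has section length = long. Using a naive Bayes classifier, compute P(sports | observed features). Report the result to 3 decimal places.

0.619

politics: 0.25 × 0.05 × 0.8 × (1−0.9) × 0.9 = 0.0009
sports: 0.65 × 0.1 × 0.2 × (1−0.25) × 0.2 = 0.00195
technology: 0.1 × 0.1 × 0.4 × (1−0.9) × 0.75 = 0.0003
P(sports | x) = 0.00195 / 0.00315 ≈ 0.619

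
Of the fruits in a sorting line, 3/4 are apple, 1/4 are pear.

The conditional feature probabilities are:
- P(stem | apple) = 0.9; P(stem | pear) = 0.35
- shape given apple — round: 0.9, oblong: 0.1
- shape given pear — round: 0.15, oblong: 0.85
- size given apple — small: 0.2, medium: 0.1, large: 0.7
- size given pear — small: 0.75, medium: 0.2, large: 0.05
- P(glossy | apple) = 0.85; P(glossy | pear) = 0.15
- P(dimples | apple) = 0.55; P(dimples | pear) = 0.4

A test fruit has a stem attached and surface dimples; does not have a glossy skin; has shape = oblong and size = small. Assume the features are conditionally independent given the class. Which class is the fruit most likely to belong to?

pear

apple: 0.75 × 0.9 × 0.1 × 0.2 × (1−0.85) × 0.55 = 0.00111375
pear: 0.25 × 0.35 × 0.85 × 0.75 × (1−0.15) × 0.4 = 0.018965625
Highest score → pear.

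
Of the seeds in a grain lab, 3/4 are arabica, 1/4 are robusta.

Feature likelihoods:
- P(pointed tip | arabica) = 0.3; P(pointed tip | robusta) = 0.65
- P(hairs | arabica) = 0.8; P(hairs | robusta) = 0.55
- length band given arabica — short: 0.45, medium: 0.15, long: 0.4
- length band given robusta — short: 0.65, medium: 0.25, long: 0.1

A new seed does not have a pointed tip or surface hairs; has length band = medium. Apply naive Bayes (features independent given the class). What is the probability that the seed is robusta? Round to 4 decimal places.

arabica: 0.75 × (1−0.3) × (1−0.8) × 0.15 = 0.01575
robusta: 0.25 × (1−0.65) × (1−0.55) × 0.25 = 0.00984375
P(robusta | x) = 0.00984375 / 0.02559375 ≈ 0.3846

0.3846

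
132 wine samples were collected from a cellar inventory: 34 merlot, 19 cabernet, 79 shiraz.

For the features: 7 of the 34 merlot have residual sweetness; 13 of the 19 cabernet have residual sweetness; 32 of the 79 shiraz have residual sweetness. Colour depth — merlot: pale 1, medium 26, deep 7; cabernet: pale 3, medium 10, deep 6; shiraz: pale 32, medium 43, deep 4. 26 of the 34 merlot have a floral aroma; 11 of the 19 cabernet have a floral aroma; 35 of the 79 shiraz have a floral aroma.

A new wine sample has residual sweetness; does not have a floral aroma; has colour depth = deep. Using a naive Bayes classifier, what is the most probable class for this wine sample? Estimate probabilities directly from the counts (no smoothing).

cabernet

merlot: (34/132) × (7/34) × (7/34) × (8/34) ≈ 0.00256894
cabernet: (19/132) × (13/19) × (6/19) × (8/19) ≈ 0.0130949
shiraz: (79/132) × (32/79) × (4/79) × (44/79) ≈ 0.00683651
Highest score → cabernet.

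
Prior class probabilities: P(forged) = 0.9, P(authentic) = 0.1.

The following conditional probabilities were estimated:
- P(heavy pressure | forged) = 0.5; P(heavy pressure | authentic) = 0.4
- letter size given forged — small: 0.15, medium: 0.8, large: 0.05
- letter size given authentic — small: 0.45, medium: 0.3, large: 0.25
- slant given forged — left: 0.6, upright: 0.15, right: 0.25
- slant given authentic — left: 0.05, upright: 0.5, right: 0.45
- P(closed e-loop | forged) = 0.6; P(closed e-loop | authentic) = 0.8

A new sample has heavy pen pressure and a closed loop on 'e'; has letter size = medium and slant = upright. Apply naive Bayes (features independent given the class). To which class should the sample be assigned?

forged: 0.9 × 0.5 × 0.8 × 0.15 × 0.6 = 0.0324
authentic: 0.1 × 0.4 × 0.3 × 0.5 × 0.8 = 0.0048
Highest score → forged.

forged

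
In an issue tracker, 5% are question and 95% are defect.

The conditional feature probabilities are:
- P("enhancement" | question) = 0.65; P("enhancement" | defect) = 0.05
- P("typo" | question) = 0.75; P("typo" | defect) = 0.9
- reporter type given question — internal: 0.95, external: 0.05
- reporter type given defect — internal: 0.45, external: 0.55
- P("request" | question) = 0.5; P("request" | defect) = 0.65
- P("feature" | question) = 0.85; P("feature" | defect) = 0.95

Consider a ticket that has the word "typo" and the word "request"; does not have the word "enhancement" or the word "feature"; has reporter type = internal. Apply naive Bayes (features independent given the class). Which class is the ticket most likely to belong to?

defect

question: 0.05 × (1−0.65) × 0.75 × 0.95 × 0.5 × (1−0.85) = 0.00093515625
defect: 0.95 × (1−0.05) × 0.9 × 0.45 × 0.65 × (1−0.95) = 0.01187915625
Highest score → defect.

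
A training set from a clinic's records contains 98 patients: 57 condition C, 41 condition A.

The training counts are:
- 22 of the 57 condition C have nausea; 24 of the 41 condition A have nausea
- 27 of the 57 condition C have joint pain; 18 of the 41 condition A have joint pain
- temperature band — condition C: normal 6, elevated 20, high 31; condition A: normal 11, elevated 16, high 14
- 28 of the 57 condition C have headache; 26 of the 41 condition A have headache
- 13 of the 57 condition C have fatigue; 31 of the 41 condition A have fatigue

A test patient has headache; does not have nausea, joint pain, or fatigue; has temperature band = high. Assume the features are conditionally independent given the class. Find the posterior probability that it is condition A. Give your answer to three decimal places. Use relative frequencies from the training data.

condition C: (57/98) × (35/57) × (30/57) × (31/57) × (28/57) × (44/57) ≈ 0.0387647
condition A: (41/98) × (17/41) × (23/41) × (14/41) × (26/41) × (10/41) ≈ 0.00513945
P(condition A | x) = 0.00513945 / 0.04390415 ≈ 0.117

0.117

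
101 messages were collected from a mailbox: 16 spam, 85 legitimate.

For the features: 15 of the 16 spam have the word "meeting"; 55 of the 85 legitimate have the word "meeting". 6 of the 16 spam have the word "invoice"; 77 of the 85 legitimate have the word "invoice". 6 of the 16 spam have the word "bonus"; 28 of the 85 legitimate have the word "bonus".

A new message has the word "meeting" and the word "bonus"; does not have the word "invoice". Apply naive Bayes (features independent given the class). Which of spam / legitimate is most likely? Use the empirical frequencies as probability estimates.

spam: (16/101) × (15/16) × (10/16) × (6/16) ≈ 0.0348082
legitimate: (85/101) × (55/85) × (8/85) × (28/85) ≈ 0.0168831
Highest score → spam.

spam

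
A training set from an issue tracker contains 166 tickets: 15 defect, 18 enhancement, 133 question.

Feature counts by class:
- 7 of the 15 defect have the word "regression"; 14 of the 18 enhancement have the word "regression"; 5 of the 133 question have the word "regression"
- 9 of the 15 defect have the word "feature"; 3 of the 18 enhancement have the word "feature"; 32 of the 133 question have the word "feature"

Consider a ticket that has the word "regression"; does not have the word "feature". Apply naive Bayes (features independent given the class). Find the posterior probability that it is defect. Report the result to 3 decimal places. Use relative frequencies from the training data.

0.153

defect: (15/166) × (7/15) × (6/15) ≈ 0.0168675
enhancement: (18/166) × (14/18) × (15/18) ≈ 0.0702811
question: (133/166) × (5/133) × (101/133) ≈ 0.0228734
P(defect | x) = 0.0168675 / 0.110022 ≈ 0.153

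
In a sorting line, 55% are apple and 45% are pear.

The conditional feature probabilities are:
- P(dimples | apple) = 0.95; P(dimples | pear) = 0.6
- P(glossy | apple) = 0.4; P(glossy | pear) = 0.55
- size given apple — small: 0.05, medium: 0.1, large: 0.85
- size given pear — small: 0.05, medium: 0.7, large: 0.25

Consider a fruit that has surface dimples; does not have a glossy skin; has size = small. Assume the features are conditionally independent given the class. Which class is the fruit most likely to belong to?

apple

apple: 0.55 × 0.95 × (1−0.4) × 0.05 = 0.015675
pear: 0.45 × 0.6 × (1−0.55) × 0.05 = 0.006075
Highest score → apple.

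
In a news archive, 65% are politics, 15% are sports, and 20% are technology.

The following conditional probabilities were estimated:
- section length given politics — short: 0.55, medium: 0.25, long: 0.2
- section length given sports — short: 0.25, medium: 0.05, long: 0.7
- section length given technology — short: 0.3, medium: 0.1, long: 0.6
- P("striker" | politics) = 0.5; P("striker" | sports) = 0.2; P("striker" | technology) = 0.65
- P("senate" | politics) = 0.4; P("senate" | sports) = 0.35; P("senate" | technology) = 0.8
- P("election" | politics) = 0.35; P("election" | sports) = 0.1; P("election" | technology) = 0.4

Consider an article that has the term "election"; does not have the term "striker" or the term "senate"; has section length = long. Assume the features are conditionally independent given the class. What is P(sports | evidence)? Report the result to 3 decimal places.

politics: 0.65 × 0.2 × (1−0.5) × (1−0.4) × 0.35 = 0.01365
sports: 0.15 × 0.7 × (1−0.2) × (1−0.35) × 0.1 = 0.00546
technology: 0.2 × 0.6 × (1−0.65) × (1−0.8) × 0.4 = 0.00336
P(sports | x) = 0.00546 / 0.02247 ≈ 0.243

0.243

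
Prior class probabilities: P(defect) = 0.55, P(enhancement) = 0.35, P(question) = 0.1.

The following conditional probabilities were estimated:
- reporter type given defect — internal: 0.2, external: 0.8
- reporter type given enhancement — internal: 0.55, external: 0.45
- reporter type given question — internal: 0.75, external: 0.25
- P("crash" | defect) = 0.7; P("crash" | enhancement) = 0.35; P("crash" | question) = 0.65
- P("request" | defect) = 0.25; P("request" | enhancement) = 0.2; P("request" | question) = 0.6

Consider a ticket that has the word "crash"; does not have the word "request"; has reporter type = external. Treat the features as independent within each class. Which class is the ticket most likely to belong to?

defect

defect: 0.55 × 0.8 × 0.7 × (1−0.25) = 0.231
enhancement: 0.35 × 0.45 × 0.35 × (1−0.2) = 0.0441
question: 0.1 × 0.25 × 0.65 × (1−0.6) = 0.0065
Highest score → defect.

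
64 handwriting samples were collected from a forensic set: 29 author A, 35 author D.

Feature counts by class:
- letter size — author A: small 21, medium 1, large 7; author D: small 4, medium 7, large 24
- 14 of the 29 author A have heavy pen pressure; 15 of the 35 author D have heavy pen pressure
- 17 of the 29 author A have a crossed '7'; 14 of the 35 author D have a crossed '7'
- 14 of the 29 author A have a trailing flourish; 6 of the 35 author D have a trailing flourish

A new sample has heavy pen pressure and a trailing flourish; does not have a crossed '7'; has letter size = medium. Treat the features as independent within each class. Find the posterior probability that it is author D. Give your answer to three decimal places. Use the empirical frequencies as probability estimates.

0.762

author A: (29/64) × (1/29) × (14/29) × (12/29) × (14/29) ≈ 0.00150683
author D: (35/64) × (7/35) × (15/35) × (21/35) × (6/35) ≈ 0.00482143
P(author D | x) = 0.00482143 / 0.00632826 ≈ 0.762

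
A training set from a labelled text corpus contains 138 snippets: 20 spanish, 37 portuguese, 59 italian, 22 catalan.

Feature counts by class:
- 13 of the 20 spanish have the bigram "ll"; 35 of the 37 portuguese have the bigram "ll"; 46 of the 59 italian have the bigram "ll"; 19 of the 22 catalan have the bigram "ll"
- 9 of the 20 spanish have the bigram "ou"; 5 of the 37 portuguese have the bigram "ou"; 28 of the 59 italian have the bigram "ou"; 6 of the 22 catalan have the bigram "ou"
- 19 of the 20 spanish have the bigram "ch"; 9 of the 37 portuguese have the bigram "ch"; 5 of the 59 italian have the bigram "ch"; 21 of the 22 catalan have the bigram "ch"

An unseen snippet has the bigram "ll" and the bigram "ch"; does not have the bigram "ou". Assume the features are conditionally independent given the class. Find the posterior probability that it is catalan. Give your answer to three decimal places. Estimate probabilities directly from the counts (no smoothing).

0.449

spanish: (20/138) × (13/20) × (11/20) × (19/20) ≈ 0.049221
portuguese: (37/138) × (35/37) × (32/37) × (9/37) ≈ 0.0533554
italian: (59/138) × (46/59) × (31/59) × (5/59) ≈ 0.0148425
catalan: (22/138) × (19/22) × (16/22) × (21/22) ≈ 0.0955803
P(catalan | x) = 0.0955803 / 0.2129992 ≈ 0.449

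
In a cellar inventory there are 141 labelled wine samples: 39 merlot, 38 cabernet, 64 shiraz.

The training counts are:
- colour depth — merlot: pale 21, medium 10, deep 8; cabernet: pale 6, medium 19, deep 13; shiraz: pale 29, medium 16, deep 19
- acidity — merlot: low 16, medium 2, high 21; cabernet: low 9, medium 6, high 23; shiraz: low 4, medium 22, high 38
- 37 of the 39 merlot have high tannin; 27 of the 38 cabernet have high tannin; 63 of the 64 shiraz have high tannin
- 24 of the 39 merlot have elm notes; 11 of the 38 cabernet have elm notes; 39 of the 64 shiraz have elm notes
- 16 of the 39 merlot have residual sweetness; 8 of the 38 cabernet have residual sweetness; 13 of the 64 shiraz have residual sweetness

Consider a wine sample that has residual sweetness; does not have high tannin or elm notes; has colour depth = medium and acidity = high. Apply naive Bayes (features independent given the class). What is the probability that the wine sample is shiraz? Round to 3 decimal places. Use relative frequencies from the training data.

merlot: (39/141) × (10/39) × (21/39) × (2/39) × (15/39) × (16/39) ≈ 0.000309017
cabernet: (38/141) × (19/38) × (23/38) × (11/38) × (27/38) × (8/38) ≈ 0.00353162
shiraz: (64/141) × (16/64) × (38/64) × (1/64) × (25/64) × (13/64) ≈ 0.000083531
P(shiraz | x) = 0.000083531 / 0.003924168 ≈ 0.021

0.021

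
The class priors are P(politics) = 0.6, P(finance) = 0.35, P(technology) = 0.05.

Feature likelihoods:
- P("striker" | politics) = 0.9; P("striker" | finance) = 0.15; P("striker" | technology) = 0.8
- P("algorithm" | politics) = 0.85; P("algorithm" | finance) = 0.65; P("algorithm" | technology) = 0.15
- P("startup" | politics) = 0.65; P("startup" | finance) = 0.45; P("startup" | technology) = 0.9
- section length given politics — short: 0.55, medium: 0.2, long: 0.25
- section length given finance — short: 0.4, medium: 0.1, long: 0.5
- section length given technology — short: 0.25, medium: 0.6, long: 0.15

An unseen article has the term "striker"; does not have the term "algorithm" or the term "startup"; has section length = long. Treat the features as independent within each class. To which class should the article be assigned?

politics: 0.6 × 0.9 × (1−0.85) × (1−0.65) × 0.25 = 0.0070875
finance: 0.35 × 0.15 × (1−0.65) × (1−0.45) × 0.5 = 0.005053125
technology: 0.05 × 0.8 × (1−0.15) × (1−0.9) × 0.15 = 0.00051
Highest score → politics.

politics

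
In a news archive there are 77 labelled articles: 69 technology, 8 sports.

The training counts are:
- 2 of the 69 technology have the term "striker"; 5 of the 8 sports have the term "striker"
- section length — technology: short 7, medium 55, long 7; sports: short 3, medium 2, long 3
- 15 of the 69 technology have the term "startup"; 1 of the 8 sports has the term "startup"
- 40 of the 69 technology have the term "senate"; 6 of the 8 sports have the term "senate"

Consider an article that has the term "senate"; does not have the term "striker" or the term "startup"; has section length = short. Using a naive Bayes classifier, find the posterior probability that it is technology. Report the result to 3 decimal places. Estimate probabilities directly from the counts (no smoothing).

technology: (69/77) × (67/69) × (7/69) × (54/69) × (40/69) ≈ 0.0400487
sports: (8/77) × (3/8) × (3/8) × (7/8) × (6/8) ≈ 0.00958807
P(technology | x) = 0.0400487 / 0.04963677 ≈ 0.807

0.807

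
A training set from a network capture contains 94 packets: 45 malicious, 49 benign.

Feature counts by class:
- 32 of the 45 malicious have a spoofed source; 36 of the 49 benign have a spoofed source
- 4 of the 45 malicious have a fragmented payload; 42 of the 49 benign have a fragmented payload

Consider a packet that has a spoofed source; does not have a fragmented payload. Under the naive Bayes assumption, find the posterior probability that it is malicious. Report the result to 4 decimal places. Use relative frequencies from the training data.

malicious: (45/94) × (32/45) × (41/45) ≈ 0.310165
benign: (49/94) × (36/49) × (7/49) ≈ 0.0547112
P(malicious | x) = 0.310165 / 0.3648762 ≈ 0.8501

0.8501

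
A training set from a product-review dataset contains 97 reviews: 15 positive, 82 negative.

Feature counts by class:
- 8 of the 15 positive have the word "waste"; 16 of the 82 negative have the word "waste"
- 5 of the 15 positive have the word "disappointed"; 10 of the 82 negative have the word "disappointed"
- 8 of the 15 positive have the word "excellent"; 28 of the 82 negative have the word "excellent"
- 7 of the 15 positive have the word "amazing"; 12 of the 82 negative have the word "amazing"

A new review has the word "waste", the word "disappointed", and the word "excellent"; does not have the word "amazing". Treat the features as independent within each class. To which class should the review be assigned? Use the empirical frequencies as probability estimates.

positive

positive: (15/97) × (8/15) × (5/15) × (8/15) × (8/15) ≈ 0.00781978
negative: (82/97) × (16/82) × (10/82) × (28/82) × (70/82) ≈ 0.00586358
Highest score → positive.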